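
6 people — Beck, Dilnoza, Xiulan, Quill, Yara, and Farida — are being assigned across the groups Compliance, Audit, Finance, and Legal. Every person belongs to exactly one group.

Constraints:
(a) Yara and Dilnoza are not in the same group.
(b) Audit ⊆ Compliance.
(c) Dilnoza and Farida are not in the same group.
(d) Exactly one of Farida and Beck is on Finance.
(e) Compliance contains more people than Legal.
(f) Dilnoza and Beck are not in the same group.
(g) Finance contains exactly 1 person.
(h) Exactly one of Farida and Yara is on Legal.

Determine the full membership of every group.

Compliance = {Dilnoza, Quill, Xiulan}; Audit = {}; Finance = {Farida}; Legal = {Beck, Yara}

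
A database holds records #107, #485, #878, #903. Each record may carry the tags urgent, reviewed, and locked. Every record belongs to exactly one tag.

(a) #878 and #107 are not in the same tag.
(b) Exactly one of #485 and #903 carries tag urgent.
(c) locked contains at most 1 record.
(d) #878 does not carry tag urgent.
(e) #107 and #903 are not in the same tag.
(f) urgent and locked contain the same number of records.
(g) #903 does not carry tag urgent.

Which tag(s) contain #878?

#878: reviewed

From (d): #878 ∉ urgent.
From (g): #903 ∉ urgent.
(b) (exactly one): #485 ∈ urgent.
Suppose #878 ∉ reviewed: no assignment then satisfies all the clues, so #878 ∈ reviewed.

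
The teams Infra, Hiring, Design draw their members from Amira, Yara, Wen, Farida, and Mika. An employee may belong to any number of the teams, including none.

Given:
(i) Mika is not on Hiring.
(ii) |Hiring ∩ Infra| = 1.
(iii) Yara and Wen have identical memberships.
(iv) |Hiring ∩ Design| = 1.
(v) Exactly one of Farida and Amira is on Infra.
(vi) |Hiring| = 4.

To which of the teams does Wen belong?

Wen: Hiring

From (i): Mika ∉ Hiring.
(vi): only 4 candidates remain for Hiring, so all are in.
Suppose Wen ∈ Infra: no assignment then satisfies all the clues, so Wen ∉ Infra.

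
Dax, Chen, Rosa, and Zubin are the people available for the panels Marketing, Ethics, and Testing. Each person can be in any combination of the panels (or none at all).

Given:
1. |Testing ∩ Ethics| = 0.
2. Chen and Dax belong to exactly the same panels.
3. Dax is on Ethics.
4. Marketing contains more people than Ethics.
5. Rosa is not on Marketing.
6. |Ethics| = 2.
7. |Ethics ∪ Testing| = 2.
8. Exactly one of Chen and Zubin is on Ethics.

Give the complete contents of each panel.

From (3): Dax ∈ Ethics.
From (5): Rosa ∉ Marketing.
(2): Chen matches Dax: Chen ∈ Ethics.
(6): Ethics already has 2, so the rest are out.
Suppose Dax ∉ Marketing: no assignment then satisfies all the clues, so Dax ∈ Marketing.

Marketing = {Chen, Dax, Zubin}; Ethics = {Chen, Dax}; Testing = {}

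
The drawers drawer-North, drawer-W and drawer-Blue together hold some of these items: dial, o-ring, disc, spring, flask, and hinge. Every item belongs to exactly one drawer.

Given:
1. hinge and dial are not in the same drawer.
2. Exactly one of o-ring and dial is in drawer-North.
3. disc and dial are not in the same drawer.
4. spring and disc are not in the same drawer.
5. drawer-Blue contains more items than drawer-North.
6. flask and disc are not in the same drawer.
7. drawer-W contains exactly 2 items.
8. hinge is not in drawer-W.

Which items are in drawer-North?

drawer-North = {dial}

From (8): hinge ∉ drawer-W.
Suppose dial ∉ drawer-North: no assignment then satisfies all the clues, so dial ∈ drawer-North.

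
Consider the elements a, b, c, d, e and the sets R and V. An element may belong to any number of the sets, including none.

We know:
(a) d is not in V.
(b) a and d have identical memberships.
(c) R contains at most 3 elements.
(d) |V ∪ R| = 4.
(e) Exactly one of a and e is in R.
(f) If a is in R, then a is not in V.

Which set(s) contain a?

a: R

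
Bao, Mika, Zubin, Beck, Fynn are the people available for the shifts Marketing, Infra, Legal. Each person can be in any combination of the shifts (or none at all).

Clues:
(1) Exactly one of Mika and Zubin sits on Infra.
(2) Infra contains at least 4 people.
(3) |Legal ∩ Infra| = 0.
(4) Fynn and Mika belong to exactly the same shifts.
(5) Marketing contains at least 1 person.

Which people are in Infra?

Infra = {Bao, Beck, Fynn, Mika}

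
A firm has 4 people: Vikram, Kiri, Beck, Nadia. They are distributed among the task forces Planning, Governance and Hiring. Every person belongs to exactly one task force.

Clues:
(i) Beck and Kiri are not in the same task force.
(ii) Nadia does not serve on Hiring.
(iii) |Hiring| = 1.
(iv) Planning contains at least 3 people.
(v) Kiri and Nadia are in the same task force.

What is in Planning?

Planning = {Kiri, Nadia, Vikram}

From (ii): Nadia ∉ Hiring.
(v): Kiri matches Nadia: Kiri ∉ Hiring.
Suppose Vikram ∉ Planning: no assignment then satisfies all the clues, so Vikram ∈ Planning.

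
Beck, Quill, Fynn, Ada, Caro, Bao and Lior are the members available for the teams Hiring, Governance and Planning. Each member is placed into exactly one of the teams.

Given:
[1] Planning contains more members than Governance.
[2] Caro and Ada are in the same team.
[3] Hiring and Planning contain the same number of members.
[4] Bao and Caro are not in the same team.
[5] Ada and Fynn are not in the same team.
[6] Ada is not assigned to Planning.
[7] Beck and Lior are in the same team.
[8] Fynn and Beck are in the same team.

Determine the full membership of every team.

Hiring = {Ada, Caro, Quill}; Governance = {Bao}; Planning = {Beck, Fynn, Lior}

From (6): Ada ∉ Planning.
(2): Caro matches Ada: Caro ∉ Planning.
Suppose Beck ∈ Hiring: no assignment then satisfies all the clues, so Beck ∉ Hiring.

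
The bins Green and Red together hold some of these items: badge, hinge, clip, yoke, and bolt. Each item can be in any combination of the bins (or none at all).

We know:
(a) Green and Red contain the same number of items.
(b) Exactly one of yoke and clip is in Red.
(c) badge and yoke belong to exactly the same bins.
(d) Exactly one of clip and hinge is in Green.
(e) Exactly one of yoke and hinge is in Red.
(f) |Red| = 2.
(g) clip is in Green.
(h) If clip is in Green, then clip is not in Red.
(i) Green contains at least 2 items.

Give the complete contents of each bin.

From (g): clip ∈ Green.
(d) (exactly one): hinge ∉ Green.
(h): clip ∉ Red.
(b) (exactly one): yoke ∈ Red.
(c): badge matches yoke: badge ∈ Red.
(e) (exactly one): hinge ∉ Red.
(f): Red already has 2, so the rest are out.
Suppose badge ∈ Green: no assignment then satisfies all the clues, so badge ∉ Green.

Green = {bolt, clip}; Red = {badge, yoke}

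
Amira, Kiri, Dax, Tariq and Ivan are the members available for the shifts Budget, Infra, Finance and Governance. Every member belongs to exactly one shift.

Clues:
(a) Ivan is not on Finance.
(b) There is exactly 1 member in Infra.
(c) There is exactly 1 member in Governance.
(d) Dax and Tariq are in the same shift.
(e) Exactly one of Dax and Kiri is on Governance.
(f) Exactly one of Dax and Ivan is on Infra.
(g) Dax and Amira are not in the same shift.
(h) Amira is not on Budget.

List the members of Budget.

Budget = {Dax, Tariq}

From (a): Ivan ∉ Finance.
From (h): Amira ∉ Budget.
Suppose Kiri ∈ Budget: no assignment then satisfies all the clues, so Kiri ∉ Budget.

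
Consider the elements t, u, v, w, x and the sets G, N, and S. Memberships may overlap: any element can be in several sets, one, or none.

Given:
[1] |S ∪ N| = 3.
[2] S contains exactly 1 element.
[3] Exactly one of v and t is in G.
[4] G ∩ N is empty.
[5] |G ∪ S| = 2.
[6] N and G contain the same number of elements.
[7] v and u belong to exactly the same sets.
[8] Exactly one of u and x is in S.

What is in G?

G = {t, x}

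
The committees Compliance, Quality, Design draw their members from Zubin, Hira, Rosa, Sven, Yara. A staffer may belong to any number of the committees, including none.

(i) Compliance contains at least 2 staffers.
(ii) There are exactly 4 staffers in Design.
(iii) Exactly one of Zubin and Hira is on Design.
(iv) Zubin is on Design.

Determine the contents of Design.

Design = {Rosa, Sven, Yara, Zubin}

From (iv): Zubin ∈ Design.
(iii) (exactly one): Hira ∉ Design.
(ii): only 4 candidates remain for Design, so all are in.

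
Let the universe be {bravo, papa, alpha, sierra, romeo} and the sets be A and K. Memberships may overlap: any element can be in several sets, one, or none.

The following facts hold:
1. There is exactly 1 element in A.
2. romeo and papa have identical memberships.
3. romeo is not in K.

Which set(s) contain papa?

From (3): romeo ∉ K.
(2): papa matches romeo: papa ∉ K.
Suppose papa ∈ A: no assignment then satisfies all the clues, so papa ∉ A.

papa: none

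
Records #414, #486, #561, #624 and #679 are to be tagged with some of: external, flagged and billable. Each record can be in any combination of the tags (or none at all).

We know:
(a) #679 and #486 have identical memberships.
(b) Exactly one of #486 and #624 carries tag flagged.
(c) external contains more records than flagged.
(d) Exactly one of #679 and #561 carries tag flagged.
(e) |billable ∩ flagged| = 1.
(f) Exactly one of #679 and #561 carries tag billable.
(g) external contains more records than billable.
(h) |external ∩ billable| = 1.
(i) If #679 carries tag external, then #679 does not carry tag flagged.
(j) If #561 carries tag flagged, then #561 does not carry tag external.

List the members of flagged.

flagged = {#561, #624}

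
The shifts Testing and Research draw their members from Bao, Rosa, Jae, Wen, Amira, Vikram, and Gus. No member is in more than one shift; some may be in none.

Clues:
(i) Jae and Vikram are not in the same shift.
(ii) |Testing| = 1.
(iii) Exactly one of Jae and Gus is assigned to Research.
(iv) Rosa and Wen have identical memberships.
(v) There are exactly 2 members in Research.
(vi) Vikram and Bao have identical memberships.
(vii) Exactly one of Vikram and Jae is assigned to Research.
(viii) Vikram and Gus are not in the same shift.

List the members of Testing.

Testing = {Gus}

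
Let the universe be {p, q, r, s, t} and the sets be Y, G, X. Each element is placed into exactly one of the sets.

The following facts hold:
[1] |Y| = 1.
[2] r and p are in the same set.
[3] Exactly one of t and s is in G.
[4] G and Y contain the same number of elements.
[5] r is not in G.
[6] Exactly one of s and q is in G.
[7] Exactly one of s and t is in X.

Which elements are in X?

X = {p, r, t}

From (5): r ∉ G.
(2): p matches r: p ∉ G.
Suppose p ∉ X: no assignment then satisfies all the clues, so p ∈ X.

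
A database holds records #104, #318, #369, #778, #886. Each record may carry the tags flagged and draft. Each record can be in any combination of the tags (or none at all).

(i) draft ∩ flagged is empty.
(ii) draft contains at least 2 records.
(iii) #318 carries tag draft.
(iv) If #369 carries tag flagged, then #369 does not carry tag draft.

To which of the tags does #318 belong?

From (iii): #318 ∈ draft.
(i) (disjoint): #318 ∉ flagged.

#318: draft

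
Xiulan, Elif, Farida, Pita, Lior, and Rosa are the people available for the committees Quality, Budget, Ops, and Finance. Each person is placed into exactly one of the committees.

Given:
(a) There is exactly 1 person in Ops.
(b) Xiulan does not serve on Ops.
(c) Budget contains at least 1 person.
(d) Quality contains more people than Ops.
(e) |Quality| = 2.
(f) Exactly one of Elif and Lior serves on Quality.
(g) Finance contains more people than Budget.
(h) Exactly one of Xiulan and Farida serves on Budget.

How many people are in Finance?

2

From (b): Xiulan ∉ Ops.
Suppose Elif ∈ Budget: no assignment then satisfies all the clues, so Elif ∉ Budget.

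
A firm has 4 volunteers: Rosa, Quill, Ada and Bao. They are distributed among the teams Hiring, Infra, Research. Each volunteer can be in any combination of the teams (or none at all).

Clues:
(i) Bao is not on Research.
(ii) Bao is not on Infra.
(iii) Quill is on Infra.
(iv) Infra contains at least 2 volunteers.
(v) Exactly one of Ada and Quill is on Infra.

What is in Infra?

Infra = {Quill, Rosa}

From (i): Bao ∉ Research.
From (ii): Bao ∉ Infra.
From (iii): Quill ∈ Infra.
(v) (exactly one): Ada ∉ Infra.
(iv): only 2 candidates remain for Infra, so all are in.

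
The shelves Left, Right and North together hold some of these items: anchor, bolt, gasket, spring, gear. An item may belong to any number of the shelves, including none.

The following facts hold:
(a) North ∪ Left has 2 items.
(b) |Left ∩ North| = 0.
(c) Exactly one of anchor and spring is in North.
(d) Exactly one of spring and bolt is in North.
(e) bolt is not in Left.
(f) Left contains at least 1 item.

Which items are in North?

North = {spring}

From (e): bolt ∉ Left.
Suppose anchor ∈ North: no assignment then satisfies all the clues, so anchor ∉ North.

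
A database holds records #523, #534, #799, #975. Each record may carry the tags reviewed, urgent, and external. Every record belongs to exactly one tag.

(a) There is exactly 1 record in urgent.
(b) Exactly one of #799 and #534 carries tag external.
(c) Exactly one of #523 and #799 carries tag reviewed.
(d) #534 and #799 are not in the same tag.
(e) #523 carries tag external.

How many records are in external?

2

From (e): #523 ∈ external.
(c) (exactly one): #799 ∈ reviewed.
(d): #534 ∉ reviewed.
(b) (exactly one): #534 ∈ external.
(a): only 1 candidates remain for urgent, so all are in.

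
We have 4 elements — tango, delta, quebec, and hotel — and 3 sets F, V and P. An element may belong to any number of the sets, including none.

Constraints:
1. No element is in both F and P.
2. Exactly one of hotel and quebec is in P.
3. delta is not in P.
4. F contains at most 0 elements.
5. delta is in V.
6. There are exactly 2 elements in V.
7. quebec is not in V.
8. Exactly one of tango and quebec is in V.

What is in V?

From (3): delta ∉ P.
From (5): delta ∈ V.
From (7): quebec ∉ V.
(4): F already has 0, so the rest are out.
(8) (exactly one): tango ∈ V.
(6): V already has 2, so the rest are out.

V = {delta, tango}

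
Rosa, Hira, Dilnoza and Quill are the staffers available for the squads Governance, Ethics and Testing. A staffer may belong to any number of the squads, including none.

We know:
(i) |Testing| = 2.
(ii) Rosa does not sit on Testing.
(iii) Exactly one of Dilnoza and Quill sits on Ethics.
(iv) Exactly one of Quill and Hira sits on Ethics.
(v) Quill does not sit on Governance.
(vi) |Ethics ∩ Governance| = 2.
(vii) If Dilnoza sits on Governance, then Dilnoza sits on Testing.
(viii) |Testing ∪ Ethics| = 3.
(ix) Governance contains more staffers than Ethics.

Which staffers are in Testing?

Testing = {Dilnoza, Quill}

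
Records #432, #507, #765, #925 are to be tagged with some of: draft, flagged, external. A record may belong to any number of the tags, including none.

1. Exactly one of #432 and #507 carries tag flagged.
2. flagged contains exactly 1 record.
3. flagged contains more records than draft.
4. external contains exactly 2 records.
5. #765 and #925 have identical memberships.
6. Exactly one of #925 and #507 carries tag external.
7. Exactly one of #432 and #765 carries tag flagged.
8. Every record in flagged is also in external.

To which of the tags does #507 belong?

#507: external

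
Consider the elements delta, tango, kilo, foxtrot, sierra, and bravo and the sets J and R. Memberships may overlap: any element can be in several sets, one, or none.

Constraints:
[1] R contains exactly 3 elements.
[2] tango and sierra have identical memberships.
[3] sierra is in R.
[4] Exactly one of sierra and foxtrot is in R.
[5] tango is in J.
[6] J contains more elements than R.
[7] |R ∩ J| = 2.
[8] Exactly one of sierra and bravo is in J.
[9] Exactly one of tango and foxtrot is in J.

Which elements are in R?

From (3): sierra ∈ R.
From (5): tango ∈ J.
(2): sierra matches tango: sierra ∈ J.
(2): tango matches sierra: tango ∈ R.
(4) (exactly one): foxtrot ∉ R.
(8) (exactly one): bravo ∉ J.
(9) (exactly one): foxtrot ∉ J.
Suppose delta ∈ R: no assignment then satisfies all the clues, so delta ∉ R.

R = {bravo, sierra, tango}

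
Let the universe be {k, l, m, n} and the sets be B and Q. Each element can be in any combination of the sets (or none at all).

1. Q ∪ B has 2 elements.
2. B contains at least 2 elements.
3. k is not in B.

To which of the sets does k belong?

k: none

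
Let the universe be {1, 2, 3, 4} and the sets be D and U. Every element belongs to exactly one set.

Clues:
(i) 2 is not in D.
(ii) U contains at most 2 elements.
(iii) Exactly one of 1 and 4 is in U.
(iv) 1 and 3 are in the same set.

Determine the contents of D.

D = {1, 3}

From (i): 2 ∉ D.
Only one set left: 2 ∈ U.
Suppose 1 ∉ D: no assignment then satisfies all the clues, so 1 ∈ D.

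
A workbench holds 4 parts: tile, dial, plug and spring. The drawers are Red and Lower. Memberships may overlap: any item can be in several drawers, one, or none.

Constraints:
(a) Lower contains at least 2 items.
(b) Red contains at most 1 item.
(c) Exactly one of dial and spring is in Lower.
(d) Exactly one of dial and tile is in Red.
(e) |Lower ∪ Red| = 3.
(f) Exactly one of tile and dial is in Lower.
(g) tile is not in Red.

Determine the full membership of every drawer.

Red = {dial}; Lower = {spring, tile}

From (g): tile ∉ Red.
(d) (exactly one): dial ∈ Red.
(b): Red already has 1, so the rest are out.
Suppose tile ∉ Lower: no assignment then satisfies all the clues, so tile ∈ Lower.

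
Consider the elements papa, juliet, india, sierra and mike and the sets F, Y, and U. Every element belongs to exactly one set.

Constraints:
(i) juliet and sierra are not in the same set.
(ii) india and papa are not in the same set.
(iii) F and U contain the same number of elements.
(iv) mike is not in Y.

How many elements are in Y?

1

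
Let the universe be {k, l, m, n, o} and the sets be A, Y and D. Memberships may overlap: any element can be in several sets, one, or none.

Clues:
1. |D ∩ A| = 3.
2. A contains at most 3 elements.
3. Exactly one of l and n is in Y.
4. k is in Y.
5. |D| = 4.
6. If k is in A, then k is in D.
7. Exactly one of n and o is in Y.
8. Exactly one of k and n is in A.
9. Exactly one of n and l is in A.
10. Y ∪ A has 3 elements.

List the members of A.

From (4): k ∈ Y.
Suppose k ∉ A: no assignment then satisfies all the clues, so k ∈ A.

A = {k, l, o}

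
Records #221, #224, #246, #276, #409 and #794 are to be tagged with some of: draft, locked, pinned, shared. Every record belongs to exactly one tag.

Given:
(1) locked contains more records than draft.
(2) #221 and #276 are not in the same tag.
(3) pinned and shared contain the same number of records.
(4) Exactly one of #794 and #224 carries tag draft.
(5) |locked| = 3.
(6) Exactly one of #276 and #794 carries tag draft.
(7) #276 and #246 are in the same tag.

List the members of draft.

draft = {#794}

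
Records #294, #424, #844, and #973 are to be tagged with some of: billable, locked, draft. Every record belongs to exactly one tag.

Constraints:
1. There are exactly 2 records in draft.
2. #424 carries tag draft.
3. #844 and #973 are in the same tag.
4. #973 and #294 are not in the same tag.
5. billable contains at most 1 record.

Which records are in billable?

billable = {}

From (2): #424 ∈ draft.
Suppose #294 ∈ billable: no assignment then satisfies all the clues, so #294 ∉ billable.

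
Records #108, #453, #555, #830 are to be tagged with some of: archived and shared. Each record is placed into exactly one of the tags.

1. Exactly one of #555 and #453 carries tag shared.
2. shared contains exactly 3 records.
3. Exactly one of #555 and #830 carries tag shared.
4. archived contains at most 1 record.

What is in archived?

archived = {#555}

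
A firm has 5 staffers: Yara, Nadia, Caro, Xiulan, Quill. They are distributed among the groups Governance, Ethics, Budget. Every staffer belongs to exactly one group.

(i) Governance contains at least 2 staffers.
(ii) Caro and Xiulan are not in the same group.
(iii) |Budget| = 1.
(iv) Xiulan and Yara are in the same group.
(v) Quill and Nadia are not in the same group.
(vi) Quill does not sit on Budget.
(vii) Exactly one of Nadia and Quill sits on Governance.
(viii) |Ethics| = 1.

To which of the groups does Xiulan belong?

Xiulan: Governance

From (vi): Quill ∉ Budget.
Suppose Xiulan ∉ Governance: no assignment then satisfies all the clues, so Xiulan ∈ Governance.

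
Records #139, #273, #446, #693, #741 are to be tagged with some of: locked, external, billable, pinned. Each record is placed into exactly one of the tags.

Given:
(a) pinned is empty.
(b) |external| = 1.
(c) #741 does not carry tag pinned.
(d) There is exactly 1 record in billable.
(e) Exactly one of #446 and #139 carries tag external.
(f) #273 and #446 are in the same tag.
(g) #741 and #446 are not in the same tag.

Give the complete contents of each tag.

locked = {#273, #446, #693}; external = {#139}; billable = {#741}; pinned = {}

From (c): #741 ∉ pinned.
(a): pinned already has 0, so the rest are out.
Suppose #139 ∈ locked: no assignment then satisfies all the clues, so #139 ∉ locked.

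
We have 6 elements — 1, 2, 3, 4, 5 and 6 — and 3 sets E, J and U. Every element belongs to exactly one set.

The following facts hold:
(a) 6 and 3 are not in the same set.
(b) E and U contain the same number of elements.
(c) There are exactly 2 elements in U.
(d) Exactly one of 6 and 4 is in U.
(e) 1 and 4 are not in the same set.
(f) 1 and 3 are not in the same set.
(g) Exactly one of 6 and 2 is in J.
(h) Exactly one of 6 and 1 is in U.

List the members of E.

E = {3, 4}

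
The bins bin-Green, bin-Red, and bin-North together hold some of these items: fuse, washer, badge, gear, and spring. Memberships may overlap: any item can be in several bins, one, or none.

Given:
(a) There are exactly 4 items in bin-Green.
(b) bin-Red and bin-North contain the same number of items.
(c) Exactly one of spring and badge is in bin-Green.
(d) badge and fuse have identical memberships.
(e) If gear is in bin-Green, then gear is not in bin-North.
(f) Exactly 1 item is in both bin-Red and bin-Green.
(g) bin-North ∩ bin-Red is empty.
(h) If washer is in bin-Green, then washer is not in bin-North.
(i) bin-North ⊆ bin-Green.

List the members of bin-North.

bin-North = {badge, fuse}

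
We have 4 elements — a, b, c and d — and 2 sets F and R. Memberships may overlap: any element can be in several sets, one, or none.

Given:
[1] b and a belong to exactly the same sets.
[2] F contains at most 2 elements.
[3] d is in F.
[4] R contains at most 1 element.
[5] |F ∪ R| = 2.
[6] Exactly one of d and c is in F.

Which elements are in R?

R = {c}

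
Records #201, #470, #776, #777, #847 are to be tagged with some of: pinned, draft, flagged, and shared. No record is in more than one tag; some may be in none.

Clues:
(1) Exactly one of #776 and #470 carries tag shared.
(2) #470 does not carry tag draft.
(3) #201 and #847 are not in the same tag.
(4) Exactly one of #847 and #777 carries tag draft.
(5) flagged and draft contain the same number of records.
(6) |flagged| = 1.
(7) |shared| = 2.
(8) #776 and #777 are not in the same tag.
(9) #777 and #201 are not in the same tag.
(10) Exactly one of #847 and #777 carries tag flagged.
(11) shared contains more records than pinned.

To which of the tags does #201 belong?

#201: shared

From (2): #470 ∉ draft.
Suppose #201 ∈ pinned: no assignment then satisfies all the clues, so #201 ∉ pinned.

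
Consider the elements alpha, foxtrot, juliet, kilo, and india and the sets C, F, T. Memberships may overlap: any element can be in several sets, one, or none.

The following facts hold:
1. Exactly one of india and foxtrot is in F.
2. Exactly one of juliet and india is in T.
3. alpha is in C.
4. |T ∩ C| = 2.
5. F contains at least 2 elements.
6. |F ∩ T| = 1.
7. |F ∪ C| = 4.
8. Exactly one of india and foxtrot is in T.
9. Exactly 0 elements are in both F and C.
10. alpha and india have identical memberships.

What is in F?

F = {foxtrot, kilo}

From (3): alpha ∈ C.
(10): india matches alpha: india ∈ C.
Suppose alpha ∈ F: no assignment then satisfies all the clues, so alpha ∉ F.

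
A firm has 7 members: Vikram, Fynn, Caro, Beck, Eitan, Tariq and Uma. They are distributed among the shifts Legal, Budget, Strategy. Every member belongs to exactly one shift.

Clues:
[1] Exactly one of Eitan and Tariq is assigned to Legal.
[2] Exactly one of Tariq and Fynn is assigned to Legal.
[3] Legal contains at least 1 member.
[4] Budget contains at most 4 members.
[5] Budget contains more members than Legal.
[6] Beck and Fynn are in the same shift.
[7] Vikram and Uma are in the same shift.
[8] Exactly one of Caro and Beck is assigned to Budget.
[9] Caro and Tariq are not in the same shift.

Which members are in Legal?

Legal = {Tariq}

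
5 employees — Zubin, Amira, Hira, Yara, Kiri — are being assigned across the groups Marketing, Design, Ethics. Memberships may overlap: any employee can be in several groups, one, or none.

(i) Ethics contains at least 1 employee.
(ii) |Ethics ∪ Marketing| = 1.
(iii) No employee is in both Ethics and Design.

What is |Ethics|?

1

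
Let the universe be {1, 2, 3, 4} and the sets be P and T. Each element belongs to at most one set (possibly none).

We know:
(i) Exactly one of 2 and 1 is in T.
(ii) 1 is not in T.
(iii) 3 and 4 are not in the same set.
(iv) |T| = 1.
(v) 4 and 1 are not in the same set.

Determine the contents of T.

T = {2}

From (ii): 1 ∉ T.
(i) (exactly one): 2 ∈ T.
(iv): T already has 1, so the rest are out.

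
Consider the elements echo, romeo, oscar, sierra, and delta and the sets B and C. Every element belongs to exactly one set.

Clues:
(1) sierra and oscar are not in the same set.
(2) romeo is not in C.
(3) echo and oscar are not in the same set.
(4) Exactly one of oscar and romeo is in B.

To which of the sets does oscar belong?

From (2): romeo ∉ C.
Only one set left: romeo ∈ B.
(4) (exactly one): oscar ∉ B.
Only one set left: oscar ∈ C.
(1): sierra ∉ C.
(3): echo ∉ C.
Only one set left: echo ∈ B.
Only one set left: sierra ∈ B.

oscar: C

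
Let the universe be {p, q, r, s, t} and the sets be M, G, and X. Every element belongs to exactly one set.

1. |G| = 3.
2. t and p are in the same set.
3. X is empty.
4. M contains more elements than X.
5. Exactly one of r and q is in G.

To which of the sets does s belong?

s: M

(3): X already has 0, so the rest are out.
Suppose s ∉ M: no assignment then satisfies all the clues, so s ∈ M.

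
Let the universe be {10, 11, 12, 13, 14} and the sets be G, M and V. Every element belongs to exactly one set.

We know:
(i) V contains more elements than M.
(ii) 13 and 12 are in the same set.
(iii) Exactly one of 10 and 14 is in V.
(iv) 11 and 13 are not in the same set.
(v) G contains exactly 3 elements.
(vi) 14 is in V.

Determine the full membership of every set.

G = {10, 12, 13}; M = {}; V = {11, 14}

From (vi): 14 ∈ V.
(iii) (exactly one): 10 ∉ V.
Suppose 10 ∉ G: no assignment then satisfies all the clues, so 10 ∈ G.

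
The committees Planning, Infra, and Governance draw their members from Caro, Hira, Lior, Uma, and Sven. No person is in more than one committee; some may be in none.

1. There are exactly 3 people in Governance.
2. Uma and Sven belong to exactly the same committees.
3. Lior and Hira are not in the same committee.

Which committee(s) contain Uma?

Uma: Governance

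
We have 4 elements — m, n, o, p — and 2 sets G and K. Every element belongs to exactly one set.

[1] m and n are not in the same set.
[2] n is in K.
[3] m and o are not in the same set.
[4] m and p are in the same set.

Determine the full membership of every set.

G = {m, p}; K = {n, o}

From (2): n ∈ K.
(1): m ∉ K.
(4): p matches m: p ∉ K.
Only one set left: m ∈ G.
Only one set left: p ∈ G.
(3): o ∉ G.
Only one set left: o ∈ K.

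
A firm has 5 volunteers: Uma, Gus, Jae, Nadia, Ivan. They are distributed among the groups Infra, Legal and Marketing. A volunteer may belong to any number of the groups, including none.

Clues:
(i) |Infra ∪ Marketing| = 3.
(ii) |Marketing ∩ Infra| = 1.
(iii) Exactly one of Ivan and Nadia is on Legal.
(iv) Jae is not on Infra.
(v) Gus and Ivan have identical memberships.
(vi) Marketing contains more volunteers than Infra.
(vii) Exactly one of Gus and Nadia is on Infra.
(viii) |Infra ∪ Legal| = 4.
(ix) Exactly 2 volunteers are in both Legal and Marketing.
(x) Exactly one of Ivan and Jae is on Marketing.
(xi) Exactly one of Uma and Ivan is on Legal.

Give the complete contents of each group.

Infra = {Nadia}; Legal = {Gus, Ivan, Jae}; Marketing = {Gus, Ivan, Nadia}

From (iv): Jae ∉ Infra.
Suppose Uma ∈ Infra: no assignment then satisfies all the clues, so Uma ∉ Infra.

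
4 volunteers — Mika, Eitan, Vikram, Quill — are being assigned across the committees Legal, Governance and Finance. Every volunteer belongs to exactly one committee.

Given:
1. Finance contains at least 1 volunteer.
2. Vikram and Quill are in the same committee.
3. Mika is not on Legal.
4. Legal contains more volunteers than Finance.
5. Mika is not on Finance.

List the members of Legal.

Legal = {Quill, Vikram}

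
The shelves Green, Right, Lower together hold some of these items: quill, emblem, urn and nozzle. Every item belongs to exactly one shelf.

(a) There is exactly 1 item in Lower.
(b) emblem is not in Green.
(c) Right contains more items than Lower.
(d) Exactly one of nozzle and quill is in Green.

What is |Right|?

2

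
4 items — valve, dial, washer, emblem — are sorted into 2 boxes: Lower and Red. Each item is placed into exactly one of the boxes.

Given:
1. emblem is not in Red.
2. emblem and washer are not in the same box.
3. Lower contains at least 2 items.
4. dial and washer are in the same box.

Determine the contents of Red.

From (1): emblem ∉ Red.
Only one box left: emblem ∈ Lower.
(2): washer ∉ Lower.
(4): dial matches washer: dial ∉ Lower.
Only one box left: dial ∈ Red.
Only one box left: washer ∈ Red.
(3): only 2 candidates remain for Lower, so all are in.

Red = {dial, washer}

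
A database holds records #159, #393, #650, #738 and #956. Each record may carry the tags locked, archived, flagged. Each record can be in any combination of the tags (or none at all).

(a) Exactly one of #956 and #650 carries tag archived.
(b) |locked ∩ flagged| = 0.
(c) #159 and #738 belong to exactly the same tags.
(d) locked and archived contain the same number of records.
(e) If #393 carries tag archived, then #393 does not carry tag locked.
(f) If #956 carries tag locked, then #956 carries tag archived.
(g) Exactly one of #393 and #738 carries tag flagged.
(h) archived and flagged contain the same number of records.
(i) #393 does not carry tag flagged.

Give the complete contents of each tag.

locked = {#650, #956}; archived = {#393, #956}; flagged = {#159, #738}

From (i): #393 ∉ flagged.
(g) (exactly one): #738 ∈ flagged.
(c): #159 matches #738: #159 ∈ flagged.
Suppose #159 ∈ locked: no assignment then satisfies all the clues, so #159 ∉ locked.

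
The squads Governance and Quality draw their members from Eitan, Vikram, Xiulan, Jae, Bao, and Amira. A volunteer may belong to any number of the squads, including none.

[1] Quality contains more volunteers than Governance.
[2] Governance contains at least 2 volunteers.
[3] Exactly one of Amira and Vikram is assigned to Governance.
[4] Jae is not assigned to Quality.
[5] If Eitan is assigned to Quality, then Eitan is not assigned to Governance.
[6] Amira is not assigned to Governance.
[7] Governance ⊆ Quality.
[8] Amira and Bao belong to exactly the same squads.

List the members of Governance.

Governance = {Vikram, Xiulan}

From (4): Jae ∉ Quality.
From (6): Amira ∉ Governance.
(3) (exactly one): Vikram ∈ Governance.
(7) with Vikram ∈ Governance: Vikram ∈ Quality.
(7) contrapositive: Jae ∉ Governance.
(8): Bao matches Amira: Bao ∉ Governance.
Suppose Eitan ∈ Governance: no assignment then satisfies all the clues, so Eitan ∉ Governance.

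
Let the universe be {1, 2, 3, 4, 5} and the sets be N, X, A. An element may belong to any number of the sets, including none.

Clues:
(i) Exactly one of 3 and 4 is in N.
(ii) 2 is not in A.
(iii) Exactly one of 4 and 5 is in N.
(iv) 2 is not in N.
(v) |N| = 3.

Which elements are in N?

N = {1, 3, 5}

From (ii): 2 ∉ A.
From (iv): 2 ∉ N.
Suppose 1 ∉ N: no assignment then satisfies all the clues, so 1 ∈ N.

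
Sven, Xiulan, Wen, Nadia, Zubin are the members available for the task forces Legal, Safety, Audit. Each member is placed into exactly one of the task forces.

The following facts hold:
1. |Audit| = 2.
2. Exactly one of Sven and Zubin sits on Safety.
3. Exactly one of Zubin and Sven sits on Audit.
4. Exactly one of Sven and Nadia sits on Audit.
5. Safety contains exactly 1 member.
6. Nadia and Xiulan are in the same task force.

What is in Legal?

Legal = {Nadia, Xiulan}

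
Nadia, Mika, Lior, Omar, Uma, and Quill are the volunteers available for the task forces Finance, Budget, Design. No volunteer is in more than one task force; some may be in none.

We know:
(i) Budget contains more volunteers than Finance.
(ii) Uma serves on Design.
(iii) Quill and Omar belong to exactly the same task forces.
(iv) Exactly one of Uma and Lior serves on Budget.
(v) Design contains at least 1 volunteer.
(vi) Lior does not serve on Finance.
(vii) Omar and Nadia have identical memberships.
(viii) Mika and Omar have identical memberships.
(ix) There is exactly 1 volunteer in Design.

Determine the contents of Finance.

Finance = {}

From (ii): Uma ∈ Design.
From (vi): Lior ∉ Finance.
(iv) (exactly one): Lior ∈ Budget.
(ix): Design already has 1, so the rest are out.
Suppose Nadia ∈ Finance: no assignment then satisfies all the clues, so Nadia ∉ Finance.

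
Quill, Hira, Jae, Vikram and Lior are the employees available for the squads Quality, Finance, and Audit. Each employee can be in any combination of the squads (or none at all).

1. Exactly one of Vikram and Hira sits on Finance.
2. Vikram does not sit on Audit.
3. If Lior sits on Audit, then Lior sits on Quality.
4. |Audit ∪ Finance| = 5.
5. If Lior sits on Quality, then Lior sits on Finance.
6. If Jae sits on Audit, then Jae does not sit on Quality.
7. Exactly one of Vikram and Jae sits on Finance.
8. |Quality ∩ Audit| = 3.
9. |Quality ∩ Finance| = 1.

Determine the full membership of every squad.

Quality = {Hira, Lior, Quill}; Finance = {Lior, Vikram}; Audit = {Hira, Jae, Lior, Quill}

From (2): Vikram ∉ Audit.
Suppose Quill ∉ Quality: no assignment then satisfies all the clues, so Quill ∈ Quality.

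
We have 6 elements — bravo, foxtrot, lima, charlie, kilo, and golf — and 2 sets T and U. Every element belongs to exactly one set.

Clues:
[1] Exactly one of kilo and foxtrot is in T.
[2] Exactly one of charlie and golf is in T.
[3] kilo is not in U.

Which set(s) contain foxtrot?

foxtrot: U

From (3): kilo ∉ U.
Only one set left: kilo ∈ T.
(1) (exactly one): foxtrot ∉ T.
Only one set left: foxtrot ∈ U.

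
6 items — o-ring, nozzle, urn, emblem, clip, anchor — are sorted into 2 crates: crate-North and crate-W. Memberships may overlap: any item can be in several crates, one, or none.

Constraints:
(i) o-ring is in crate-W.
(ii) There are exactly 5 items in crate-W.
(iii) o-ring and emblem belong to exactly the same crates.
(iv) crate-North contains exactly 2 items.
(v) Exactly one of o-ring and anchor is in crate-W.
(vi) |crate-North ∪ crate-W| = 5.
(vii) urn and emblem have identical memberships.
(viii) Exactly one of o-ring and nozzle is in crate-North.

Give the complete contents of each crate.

crate-North = {clip, nozzle}; crate-W = {clip, emblem, nozzle, o-ring, urn}

From (i): o-ring ∈ crate-W.
(iii): emblem matches o-ring: emblem ∈ crate-W.
(v) (exactly one): anchor ∉ crate-W.
(vii): urn matches emblem: urn ∈ crate-W.
(ii): only 5 candidates remain for crate-W, so all are in.
Suppose o-ring ∈ crate-North: no assignment then satisfies all the clues, so o-ring ∉ crate-North.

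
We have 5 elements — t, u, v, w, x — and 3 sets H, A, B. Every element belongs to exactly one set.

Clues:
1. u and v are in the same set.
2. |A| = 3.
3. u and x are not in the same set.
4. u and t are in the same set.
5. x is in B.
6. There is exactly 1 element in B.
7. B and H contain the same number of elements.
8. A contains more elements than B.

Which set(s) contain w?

w: H

From (5): x ∈ B.
(3): u ∉ B.
(4): t matches u: t ∉ B.
(6): B already has 1, so the rest are out.
Suppose w ∉ H: no assignment then satisfies all the clues, so w ∈ H.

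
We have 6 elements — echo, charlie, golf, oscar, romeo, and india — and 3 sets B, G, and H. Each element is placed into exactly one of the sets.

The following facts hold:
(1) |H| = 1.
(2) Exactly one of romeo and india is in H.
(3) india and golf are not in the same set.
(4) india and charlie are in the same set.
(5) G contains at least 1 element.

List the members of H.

H = {romeo}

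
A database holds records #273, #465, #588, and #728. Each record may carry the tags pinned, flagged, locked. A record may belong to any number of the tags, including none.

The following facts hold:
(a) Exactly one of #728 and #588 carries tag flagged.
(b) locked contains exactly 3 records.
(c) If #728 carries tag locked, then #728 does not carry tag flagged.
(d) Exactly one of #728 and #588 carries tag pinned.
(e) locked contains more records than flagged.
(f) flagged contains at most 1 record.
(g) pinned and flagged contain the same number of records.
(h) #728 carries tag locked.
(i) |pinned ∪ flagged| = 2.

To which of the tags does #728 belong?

#728: locked, pinned

From (h): #728 ∈ locked.
(c): #728 ∉ flagged.
(a) (exactly one): #588 ∈ flagged.
(f): flagged already has 1, so the rest are out.
Suppose #728 ∉ pinned: no assignment then satisfies all the clues, so #728 ∈ pinned.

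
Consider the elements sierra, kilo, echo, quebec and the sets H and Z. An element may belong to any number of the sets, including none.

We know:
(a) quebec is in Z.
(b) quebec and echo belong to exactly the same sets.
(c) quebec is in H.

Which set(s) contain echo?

From (a): quebec ∈ Z.
From (c): quebec ∈ H.
(b): echo matches quebec: echo ∈ H.
(b): echo matches quebec: echo ∈ Z.

echo: H, Z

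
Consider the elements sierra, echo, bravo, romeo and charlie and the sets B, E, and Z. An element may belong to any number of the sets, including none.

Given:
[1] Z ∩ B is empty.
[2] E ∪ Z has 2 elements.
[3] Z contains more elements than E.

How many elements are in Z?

2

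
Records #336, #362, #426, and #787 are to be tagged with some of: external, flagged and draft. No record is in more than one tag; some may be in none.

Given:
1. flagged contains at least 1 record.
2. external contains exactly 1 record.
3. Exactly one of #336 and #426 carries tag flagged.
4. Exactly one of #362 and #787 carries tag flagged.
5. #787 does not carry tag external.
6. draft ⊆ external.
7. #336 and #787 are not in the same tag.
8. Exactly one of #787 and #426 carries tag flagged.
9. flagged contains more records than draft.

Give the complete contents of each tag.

external = {#336}; flagged = {#362, #426}; draft = {}

From (5): #787 ∉ external.
(6) contrapositive: #787 ∉ draft.
Suppose #336 ∉ external: no assignment then satisfies all the clues, so #336 ∈ external.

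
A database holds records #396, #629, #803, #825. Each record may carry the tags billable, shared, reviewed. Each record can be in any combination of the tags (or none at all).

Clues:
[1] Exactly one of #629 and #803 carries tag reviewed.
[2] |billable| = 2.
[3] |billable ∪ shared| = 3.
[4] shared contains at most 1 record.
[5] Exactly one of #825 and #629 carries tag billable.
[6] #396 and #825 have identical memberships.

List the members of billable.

billable = {#396, #825}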